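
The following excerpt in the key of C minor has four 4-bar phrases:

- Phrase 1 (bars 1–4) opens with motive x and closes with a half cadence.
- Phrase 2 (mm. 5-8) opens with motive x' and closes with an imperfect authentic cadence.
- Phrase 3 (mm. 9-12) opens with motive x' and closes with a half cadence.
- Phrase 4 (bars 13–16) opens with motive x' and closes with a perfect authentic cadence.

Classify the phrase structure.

parallel double period

Four phrases in two halves: the first half (mm. 1-8) ends with an imperfect authentic cadence, the second (mm. 9–16) with a perfect authentic cadence — a large antecedent–consequent pair, i.e. a double period.
Phrase 3 begins with the same material as phrase 1, making it parallel.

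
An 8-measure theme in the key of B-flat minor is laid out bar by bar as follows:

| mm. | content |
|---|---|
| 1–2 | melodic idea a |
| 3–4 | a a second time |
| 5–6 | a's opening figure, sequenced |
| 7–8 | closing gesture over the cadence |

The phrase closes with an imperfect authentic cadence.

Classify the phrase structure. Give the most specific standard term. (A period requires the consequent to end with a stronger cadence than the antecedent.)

Basic idea (measures 1–2) + its repetition (bars 3-4) form the presentation; fragmentation and cadence (mm. 5-8) form the continuation — the 8-bar whole is a sentence.

sentence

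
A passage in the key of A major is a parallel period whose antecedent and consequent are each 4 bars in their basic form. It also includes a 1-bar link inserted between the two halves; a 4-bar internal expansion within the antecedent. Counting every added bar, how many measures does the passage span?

13 measures

Basic parallel period: 4 + 4 = 8 bars.
8 (basic form) + 1 (link) + 4 (internal expansion) = 13.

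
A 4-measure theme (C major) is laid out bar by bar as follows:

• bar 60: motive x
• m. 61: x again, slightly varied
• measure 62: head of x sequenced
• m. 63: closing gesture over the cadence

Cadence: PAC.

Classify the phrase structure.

sentence

Basic idea (m. 60) + its repetition (measure 61) form the presentation; fragmentation and cadence (mm. 62–63) form the continuation — the 4-bar whole is a sentence.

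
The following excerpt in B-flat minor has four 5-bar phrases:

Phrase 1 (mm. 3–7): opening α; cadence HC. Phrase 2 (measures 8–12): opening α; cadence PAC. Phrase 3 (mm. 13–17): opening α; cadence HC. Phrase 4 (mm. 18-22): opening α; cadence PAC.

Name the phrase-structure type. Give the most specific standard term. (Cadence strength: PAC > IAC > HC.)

The cadence pattern HC–PAC–HC–PAC is weak–strong twice, and phrases 3–4 restate phrases 1–2: a period heard twice, not a double period (which would end weakly at phrase 2).

repeated period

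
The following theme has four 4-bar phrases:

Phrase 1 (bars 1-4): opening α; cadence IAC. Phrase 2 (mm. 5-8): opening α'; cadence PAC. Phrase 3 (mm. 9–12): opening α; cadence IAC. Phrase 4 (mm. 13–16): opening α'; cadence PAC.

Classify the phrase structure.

The cadence pattern IAC–PAC–IAC–PAC is weak–strong twice, and phrases 3–4 restate phrases 1–2: a period heard twice, not a double period (which would end weakly at phrase 2).

repeated period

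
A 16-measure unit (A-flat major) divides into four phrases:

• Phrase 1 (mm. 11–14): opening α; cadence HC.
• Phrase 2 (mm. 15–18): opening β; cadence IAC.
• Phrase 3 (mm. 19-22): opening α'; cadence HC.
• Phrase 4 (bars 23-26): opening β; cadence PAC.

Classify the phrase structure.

parallel double period

Four phrases in two halves: the first half (measures 11–18) ends with an imperfect authentic cadence, the second (measures 19–26) with a perfect authentic cadence — a large antecedent–consequent pair, i.e. a double period.
Phrase 3 begins with the same material as phrase 1, making it parallel.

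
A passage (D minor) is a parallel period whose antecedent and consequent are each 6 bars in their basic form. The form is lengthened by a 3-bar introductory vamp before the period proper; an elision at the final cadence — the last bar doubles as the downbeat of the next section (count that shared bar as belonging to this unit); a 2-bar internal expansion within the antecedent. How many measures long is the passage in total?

17 measures

Basic parallel period: 6 + 6 = 12 bars.
12 (basic form) + 3 (introduction) + 2 (internal expansion) = 17.
The elision shares a bar with the next section but does not change this unit's count.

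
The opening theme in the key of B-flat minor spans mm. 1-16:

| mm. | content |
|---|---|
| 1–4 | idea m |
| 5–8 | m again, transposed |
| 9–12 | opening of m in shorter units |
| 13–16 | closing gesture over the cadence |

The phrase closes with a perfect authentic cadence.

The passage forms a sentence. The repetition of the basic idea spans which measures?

The presentation of a sentence is the basic idea (mm. 1–4) plus its repetition (mm. 5–8); the repetition of the basic idea is therefore measures 5–8.

measures 5–8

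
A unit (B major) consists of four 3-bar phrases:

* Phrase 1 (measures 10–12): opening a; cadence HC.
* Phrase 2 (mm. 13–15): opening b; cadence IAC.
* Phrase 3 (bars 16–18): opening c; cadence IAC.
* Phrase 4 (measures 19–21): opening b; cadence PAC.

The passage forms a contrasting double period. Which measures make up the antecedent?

In a double period the four phrases pair into a large antecedent (phrases 1–2, ending imperfect authentic cadence) and a large consequent (phrases 3–4, ending perfect authentic cadence). The antecedent spans bars 10–15.

measures 10–15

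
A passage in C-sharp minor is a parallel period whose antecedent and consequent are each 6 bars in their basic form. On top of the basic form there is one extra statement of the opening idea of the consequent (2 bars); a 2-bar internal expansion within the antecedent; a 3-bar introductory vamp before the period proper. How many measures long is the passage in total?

19 measures

Basic parallel period: 6 + 6 = 12 bars.
12 (basic form) + 2 (extra statement) + 2 (internal expansion) + 3 (introduction) = 19.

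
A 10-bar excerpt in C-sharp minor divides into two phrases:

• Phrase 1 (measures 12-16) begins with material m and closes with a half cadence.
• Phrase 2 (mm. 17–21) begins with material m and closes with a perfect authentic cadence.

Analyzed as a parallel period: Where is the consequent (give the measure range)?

measures 17–21

The antecedent is the phrase ending with the weaker cadence (half cadence, phrase 1) and the consequent the one ending more conclusively (perfect authentic cadence, phrase 2); the consequent is bars 17-21.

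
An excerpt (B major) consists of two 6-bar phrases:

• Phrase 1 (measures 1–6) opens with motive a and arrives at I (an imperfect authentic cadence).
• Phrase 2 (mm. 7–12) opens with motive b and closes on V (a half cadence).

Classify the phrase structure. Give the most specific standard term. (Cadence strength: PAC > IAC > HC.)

The second phrase closes with a half cadence, which is not stronger than the first phrase's imperfect authentic cadence; without a weak→strong cadential pair there is no antecedent–consequent relationship, so this is a phrase group rather than a period.

phrase group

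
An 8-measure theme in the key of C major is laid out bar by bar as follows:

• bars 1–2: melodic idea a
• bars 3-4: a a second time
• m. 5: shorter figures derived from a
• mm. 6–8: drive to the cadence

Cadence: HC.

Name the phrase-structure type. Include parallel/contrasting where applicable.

sentence

Basic idea (bars 1–2) + its repetition (mm. 3–4) form the presentation; fragmentation and cadence (bars 5–8) form the continuation — the 8-bar whole is a sentence.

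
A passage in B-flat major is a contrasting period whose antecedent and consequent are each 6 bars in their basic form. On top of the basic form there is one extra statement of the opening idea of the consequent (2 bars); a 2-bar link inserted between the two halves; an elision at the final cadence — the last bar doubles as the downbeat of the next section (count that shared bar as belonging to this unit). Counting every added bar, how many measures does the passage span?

16 measures

Basic contrasting period: 6 + 6 = 12 bars.
12 (basic form) + 2 (extra statement) + 2 (link) = 16.
The elision shares a bar with the next section but does not change this unit's count.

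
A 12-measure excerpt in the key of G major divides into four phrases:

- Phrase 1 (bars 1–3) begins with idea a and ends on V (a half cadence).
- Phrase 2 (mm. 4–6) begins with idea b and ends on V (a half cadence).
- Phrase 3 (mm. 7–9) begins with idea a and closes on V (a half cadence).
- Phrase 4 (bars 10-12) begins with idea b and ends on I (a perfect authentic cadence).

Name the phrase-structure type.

parallel double period

Four phrases in two halves: the first half (mm. 1–6) ends with a half cadence, the second (measures 7–12) with a perfect authentic cadence — a large antecedent–consequent pair, i.e. a double period.
Phrase 3 begins with the same material as phrase 1, making it parallel.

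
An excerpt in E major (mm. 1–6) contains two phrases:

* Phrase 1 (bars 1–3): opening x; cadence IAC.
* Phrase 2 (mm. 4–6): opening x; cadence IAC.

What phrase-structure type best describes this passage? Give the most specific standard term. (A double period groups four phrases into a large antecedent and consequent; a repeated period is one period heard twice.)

Both phrases have the same opening (x) and the same cadence (imperfect authentic cadence): the second is a restatement, not a consequent, so this is a repeated phrase rather than a period.

repeated phrase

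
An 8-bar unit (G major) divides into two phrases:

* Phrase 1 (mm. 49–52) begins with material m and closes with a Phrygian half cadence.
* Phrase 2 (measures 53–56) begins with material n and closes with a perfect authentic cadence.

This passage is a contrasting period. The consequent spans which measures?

measures 53–56

The antecedent is the phrase ending with the weaker cadence (Phrygian half cadence, phrase 1) and the consequent the one ending more conclusively (perfect authentic cadence, phrase 2); the consequent is bars 53–56.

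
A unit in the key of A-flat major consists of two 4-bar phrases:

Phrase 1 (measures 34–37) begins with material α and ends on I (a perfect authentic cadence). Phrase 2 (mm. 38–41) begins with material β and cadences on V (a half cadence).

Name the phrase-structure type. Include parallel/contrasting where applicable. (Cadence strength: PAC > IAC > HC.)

phrase group

The second phrase closes with a half cadence, which is not stronger than the first phrase's perfect authentic cadence; without a weak→strong cadential pair there is no antecedent–consequent relationship, so this is a phrase group rather than a period.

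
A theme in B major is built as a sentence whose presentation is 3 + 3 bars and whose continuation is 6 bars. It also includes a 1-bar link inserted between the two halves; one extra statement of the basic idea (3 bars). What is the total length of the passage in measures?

16 measures

Basic sentence: 3 + 3 + 6 = 12 bars.
12 (basic form) + 1 (link) + 3 (extra statement) = 16.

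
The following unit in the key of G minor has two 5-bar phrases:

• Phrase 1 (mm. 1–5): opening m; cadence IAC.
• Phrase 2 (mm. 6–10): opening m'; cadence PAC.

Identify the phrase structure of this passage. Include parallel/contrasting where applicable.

parallel period

Phrase 1 ends with an imperfect authentic cadence (weaker) and phrase 2 with a perfect authentic cadence (stronger): antecedent + consequent = a period.
The two phrases open with the same material (m / m'), so the period is parallel.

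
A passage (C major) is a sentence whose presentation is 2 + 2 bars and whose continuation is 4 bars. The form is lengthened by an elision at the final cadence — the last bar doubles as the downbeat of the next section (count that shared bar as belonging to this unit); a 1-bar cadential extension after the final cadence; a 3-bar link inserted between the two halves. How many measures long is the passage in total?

Basic sentence: 2 + 2 + 4 = 8 bars.
8 (basic form) + 1 (cadential extension) + 3 (link) = 12.
The elision shares a bar with the next section but does not change this unit's count.

12 measures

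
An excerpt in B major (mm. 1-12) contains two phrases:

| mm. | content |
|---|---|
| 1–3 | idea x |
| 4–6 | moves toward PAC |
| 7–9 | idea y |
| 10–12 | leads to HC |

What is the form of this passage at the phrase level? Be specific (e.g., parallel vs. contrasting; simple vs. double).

phrase group

The second phrase closes with a half cadence, which is not stronger than the first phrase's perfect authentic cadence; without a weak→strong cadential pair there is no antecedent–consequent relationship, so this is a phrase group rather than a period.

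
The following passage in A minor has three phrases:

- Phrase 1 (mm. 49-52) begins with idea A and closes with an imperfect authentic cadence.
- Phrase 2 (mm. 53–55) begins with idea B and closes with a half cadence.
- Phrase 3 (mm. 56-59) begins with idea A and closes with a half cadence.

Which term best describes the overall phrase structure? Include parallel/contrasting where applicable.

phrase group

The final phrase closes with a half cadence, which is not stronger than the preceding half cadence; the 3 phrases lack an overall antecedent–consequent design and so form a phrase group.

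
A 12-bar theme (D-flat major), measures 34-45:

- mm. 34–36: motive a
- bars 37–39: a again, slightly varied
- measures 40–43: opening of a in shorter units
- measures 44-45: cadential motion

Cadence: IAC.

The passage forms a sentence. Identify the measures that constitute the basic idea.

The presentation of a sentence is the basic idea (mm. 34-36) plus its repetition (measures 37–39); the basic idea is therefore mm. 34-36.

measures 34–36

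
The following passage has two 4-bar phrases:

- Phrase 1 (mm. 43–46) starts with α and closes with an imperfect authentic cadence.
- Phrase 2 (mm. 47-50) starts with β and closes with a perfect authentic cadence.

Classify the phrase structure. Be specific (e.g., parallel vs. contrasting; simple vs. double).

contrasting period

Phrase 1 ends with an imperfect authentic cadence (weaker) and phrase 2 with a perfect authentic cadence (stronger): antecedent + consequent = a period.
The two phrases open with different material (α / β), so the period is contrasting.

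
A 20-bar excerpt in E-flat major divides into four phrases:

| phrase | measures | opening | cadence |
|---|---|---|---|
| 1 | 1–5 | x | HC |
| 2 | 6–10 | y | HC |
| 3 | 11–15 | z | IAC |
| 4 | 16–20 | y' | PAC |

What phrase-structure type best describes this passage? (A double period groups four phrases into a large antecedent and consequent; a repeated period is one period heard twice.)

Four phrases in two halves: the first half (mm. 1–10) ends with a half cadence, the second (mm. 11–20) with a perfect authentic cadence — a large antecedent–consequent pair, i.e. a double period.
Phrase 3 begins with different material from phrase 1, making it contrasting.

contrasting double period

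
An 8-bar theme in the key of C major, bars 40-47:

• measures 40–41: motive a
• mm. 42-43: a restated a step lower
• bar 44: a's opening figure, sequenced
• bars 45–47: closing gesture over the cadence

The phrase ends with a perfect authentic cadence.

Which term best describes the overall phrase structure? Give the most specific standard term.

sentence

Basic idea (measures 40–41) + its repetition (measures 42–43) form the presentation; fragmentation and cadence (measures 44–47) form the continuation — the 8-bar whole is a sentence.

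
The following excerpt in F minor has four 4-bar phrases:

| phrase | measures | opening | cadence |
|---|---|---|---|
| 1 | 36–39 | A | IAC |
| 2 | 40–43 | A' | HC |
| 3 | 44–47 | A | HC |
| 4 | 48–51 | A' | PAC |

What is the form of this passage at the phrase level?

parallel double period

Four phrases in two halves: the first half (mm. 36-43) ends with a half cadence, the second (measures 44–51) with a perfect authentic cadence — a large antecedent–consequent pair, i.e. a double period.
Phrase 3 begins with the same material as phrase 1, making it parallel.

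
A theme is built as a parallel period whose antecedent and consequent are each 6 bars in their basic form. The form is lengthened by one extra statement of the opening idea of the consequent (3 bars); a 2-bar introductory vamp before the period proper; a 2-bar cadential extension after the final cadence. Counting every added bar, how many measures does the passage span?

Basic parallel period: 6 + 6 = 12 bars.
12 (basic form) + 3 (extra statement) + 2 (introduction) + 2 (cadential extension) = 19.

19 measures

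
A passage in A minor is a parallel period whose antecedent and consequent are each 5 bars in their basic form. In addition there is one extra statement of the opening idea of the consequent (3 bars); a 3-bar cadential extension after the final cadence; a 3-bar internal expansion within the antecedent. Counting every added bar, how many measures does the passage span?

Basic parallel period: 5 + 5 = 10 bars.
10 (basic form) + 3 (extra statement) + 3 (cadential extension) + 3 (internal expansion) = 19.

19 measures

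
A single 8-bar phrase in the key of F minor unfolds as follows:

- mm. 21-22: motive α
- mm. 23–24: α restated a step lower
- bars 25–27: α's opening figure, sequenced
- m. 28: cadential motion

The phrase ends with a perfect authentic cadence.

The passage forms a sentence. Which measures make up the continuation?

measures 25–28

After the presentation (mm. 21–24), the continuation covers the fragmentation through the cadence: mm. 25–28.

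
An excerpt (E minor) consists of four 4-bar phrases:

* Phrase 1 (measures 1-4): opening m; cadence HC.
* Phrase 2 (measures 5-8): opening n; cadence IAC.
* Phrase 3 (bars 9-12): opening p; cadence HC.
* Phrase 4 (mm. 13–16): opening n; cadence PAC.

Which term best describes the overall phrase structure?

contrasting double period

Four phrases in two halves: the first half (mm. 1-8) ends with an imperfect authentic cadence, the second (mm. 9–16) with a perfect authentic cadence — a large antecedent–consequent pair, i.e. a double period.
Phrase 3 begins with different material from phrase 1, making it contrasting.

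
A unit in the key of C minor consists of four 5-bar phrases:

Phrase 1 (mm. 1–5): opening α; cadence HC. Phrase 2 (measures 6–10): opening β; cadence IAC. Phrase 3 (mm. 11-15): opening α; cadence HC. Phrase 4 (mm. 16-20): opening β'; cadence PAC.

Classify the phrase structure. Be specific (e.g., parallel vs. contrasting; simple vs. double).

parallel double period

Four phrases in two halves: the first half (measures 1–10) ends with an imperfect authentic cadence, the second (mm. 11–20) with a perfect authentic cadence — a large antecedent–consequent pair, i.e. a double period.
Phrase 3 begins with the same material as phrase 1, making it parallel.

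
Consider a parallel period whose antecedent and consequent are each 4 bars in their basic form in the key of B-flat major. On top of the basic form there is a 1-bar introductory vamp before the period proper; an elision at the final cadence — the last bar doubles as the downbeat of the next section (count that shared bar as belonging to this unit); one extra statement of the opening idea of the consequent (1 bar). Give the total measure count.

Basic parallel period: 4 + 4 = 8 bars.
8 (basic form) + 1 (introduction) + 1 (extra statement) = 10.
The elision shares a bar with the next section but does not change this unit's count.

10 measures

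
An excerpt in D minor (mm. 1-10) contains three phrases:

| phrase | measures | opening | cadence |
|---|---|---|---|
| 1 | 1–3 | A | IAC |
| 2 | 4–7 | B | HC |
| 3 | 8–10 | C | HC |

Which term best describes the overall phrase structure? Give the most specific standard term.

The final phrase closes with a half cadence, which is not stronger than the preceding half cadence; the 3 phrases lack an overall antecedent–consequent design and so form a phrase group.

phrase group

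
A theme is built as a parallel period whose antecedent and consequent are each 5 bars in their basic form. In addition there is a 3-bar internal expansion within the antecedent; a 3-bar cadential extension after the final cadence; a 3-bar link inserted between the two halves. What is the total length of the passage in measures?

19 measures

Basic parallel period: 5 + 5 = 10 bars.
10 (basic form) + 3 (internal expansion) + 3 (cadential extension) + 3 (link) = 19.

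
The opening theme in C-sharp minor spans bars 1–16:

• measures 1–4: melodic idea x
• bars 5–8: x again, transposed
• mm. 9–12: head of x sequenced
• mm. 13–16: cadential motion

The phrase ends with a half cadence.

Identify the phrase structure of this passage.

sentence

Basic idea (mm. 1–4) + its repetition (mm. 5-8) form the presentation; fragmentation and cadence (measures 9-16) form the continuation — the 16-bar whole is a sentence.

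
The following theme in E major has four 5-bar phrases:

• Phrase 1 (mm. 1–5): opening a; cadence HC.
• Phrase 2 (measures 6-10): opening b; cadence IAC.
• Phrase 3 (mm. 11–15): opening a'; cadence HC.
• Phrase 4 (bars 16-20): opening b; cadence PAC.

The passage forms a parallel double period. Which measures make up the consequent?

measures 11–20

In a double period the four phrases pair into a large antecedent (phrases 1–2, ending imperfect authentic cadence) and a large consequent (phrases 3–4, ending perfect authentic cadence). The consequent spans measures 11-20.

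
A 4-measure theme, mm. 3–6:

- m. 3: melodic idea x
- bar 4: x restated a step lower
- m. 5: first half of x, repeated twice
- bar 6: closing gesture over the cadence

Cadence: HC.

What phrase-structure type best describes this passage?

Basic idea (m. 3) + its repetition (m. 4) form the presentation; fragmentation and cadence (measures 5–6) form the continuation — the 4-bar whole is a sentence.

sentence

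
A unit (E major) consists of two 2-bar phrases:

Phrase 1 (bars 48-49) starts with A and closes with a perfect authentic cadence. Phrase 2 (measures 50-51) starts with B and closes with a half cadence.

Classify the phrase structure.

The second phrase closes with a half cadence, which is not stronger than the first phrase's perfect authentic cadence; without a weak→strong cadential pair there is no antecedent–consequent relationship, so this is a phrase group rather than a period.

phrase group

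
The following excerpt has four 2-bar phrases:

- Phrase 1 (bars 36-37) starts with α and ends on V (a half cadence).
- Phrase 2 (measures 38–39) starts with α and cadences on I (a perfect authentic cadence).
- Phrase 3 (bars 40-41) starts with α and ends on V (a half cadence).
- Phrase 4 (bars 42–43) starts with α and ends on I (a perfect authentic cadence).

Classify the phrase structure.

repeated period

The cadence pattern HC–PAC–HC–PAC is weak–strong twice, and phrases 3–4 restate phrases 1–2: a period heard twice, not a double period (which would end weakly at phrase 2).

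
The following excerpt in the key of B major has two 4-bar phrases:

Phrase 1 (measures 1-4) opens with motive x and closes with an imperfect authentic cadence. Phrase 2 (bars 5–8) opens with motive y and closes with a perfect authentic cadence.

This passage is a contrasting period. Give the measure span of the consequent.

The antecedent is the phrase ending with the weaker cadence (imperfect authentic cadence, phrase 1) and the consequent the one ending more conclusively (perfect authentic cadence, phrase 2); the consequent is bars 5-8.

measures 5–8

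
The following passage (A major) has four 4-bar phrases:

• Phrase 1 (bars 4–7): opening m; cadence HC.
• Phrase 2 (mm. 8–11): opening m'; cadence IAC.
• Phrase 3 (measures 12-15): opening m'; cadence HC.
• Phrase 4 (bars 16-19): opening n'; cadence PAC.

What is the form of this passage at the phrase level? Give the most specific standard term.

Four phrases in two halves: the first half (mm. 4-11) ends with an imperfect authentic cadence, the second (measures 12-19) with a perfect authentic cadence — a large antecedent–consequent pair, i.e. a double period.
Phrase 3 begins with the same material as phrase 1, making it parallel.

parallel double period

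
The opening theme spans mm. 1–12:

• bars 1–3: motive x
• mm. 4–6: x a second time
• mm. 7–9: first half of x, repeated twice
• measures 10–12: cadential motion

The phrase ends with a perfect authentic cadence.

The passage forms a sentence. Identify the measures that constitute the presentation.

measures 1–6

The presentation of a sentence is the basic idea (mm. 1-3) plus its repetition (measures 4–6); the presentation is therefore bars 1–6.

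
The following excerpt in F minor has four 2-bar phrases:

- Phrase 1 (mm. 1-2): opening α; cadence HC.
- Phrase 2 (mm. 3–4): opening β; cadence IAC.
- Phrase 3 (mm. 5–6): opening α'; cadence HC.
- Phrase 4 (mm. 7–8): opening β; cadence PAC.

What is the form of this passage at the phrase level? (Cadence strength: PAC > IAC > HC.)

parallel double period

Four phrases in two halves: the first half (measures 1–4) ends with an imperfect authentic cadence, the second (mm. 5-8) with a perfect authentic cadence — a large antecedent–consequent pair, i.e. a double period.
Phrase 3 begins with the same material as phrase 1, making it parallel.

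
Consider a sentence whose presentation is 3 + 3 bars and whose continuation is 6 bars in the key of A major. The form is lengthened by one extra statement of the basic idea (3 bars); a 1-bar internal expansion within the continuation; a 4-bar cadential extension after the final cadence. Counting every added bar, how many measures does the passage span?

20 measures

Basic sentence: 3 + 3 + 6 = 12 bars.
12 (basic form) + 3 (extra statement) + 1 (internal expansion) + 4 (cadential extension) = 20.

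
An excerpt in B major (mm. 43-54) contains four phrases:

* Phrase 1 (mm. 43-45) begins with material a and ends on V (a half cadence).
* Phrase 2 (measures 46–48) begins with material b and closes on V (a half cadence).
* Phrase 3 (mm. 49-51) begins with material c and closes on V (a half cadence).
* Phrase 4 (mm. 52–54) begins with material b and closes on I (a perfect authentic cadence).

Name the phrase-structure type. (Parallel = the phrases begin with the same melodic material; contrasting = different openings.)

contrasting double period

Four phrases in two halves: the first half (mm. 43–48) ends with a half cadence, the second (measures 49-54) with a perfect authentic cadence — a large antecedent–consequent pair, i.e. a double period.
Phrase 3 begins with different material from phrase 1, making it contrasting.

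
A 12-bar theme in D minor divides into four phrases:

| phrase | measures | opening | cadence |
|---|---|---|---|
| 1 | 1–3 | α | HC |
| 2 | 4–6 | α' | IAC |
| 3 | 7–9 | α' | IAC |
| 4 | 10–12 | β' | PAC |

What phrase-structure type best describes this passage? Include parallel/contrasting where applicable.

Four phrases in two halves: the first half (mm. 1–6) ends with an imperfect authentic cadence, the second (mm. 7–12) with a perfect authentic cadence — a large antecedent–consequent pair, i.e. a double period.
Phrase 3 begins with the same material as phrase 1, making it parallel.

parallel double period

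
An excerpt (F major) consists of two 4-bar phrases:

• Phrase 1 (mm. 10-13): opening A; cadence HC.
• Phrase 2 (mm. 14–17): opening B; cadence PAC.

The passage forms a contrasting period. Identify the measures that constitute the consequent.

measures 14–17

The antecedent is the phrase ending with the weaker cadence (half cadence, phrase 1) and the consequent the one ending more conclusively (perfect authentic cadence, phrase 2); the consequent is measures 14-17.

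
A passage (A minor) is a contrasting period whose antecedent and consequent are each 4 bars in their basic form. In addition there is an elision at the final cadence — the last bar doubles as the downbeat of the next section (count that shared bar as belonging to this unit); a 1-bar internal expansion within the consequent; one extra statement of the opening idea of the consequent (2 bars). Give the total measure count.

11 measures

Basic contrasting period: 4 + 4 = 8 bars.
8 (basic form) + 1 (internal expansion) + 2 (extra statement) = 11.
The elision shares a bar with the next section but does not change this unit's count.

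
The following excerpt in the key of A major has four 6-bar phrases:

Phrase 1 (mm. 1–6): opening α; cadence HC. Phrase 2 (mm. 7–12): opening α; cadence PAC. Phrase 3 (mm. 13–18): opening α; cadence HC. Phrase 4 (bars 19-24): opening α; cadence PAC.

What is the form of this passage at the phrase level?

The cadence pattern HC–PAC–HC–PAC is weak–strong twice, and phrases 3–4 restate phrases 1–2: a period heard twice, not a double period (which would end weakly at phrase 2).

repeated period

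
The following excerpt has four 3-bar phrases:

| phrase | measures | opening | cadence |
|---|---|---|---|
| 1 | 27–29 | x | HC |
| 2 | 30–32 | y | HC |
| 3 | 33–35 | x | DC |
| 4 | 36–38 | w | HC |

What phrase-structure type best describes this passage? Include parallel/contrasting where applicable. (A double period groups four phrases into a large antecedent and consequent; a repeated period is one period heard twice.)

Phrase 4 ends with a half cadence, no stronger than phrase 2's half cadence, so the four phrases do not form a double period; nor do phrases 3–4 duplicate 1–2, so it is not a repeated period. With no phrase reaching a conclusive cadence, the passage is a phrase group.

phrase group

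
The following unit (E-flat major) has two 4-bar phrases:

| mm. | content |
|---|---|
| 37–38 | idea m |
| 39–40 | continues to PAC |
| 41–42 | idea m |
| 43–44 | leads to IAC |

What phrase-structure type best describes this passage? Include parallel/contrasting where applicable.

phrase group

The second phrase closes with an imperfect authentic cadence, which is not stronger than the first phrase's perfect authentic cadence; without a weak→strong cadential pair there is no antecedent–consequent relationship, so this is a phrase group rather than a period.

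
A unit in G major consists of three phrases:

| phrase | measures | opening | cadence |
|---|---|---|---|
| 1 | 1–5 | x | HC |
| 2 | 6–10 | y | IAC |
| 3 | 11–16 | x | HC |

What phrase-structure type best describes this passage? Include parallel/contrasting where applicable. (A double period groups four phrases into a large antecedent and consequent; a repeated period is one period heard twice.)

The final phrase closes with a half cadence, which is not stronger than the preceding imperfect authentic cadence; the 3 phrases lack an overall antecedent–consequent design and so form a phrase group.

phrase group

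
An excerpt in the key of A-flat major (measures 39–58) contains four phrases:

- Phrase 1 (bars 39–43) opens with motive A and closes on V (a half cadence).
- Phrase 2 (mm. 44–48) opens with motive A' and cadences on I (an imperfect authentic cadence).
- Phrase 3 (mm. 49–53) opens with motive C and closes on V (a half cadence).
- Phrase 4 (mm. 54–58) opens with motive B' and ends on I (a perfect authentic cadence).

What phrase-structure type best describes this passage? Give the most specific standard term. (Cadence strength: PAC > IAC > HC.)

contrasting double period

Four phrases in two halves: the first half (mm. 39-48) ends with an imperfect authentic cadence, the second (measures 49-58) with a perfect authentic cadence — a large antecedent–consequent pair, i.e. a double period.
Phrase 3 begins with different material from phrase 1, making it contrasting.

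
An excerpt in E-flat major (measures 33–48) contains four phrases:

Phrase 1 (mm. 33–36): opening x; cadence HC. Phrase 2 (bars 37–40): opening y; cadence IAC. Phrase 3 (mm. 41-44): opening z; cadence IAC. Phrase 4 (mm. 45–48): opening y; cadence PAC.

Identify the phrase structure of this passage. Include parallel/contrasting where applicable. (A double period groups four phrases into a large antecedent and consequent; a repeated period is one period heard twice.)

contrasting double period

Four phrases in two halves: the first half (mm. 33-40) ends with an imperfect authentic cadence, the second (mm. 41–48) with a perfect authentic cadence — a large antecedent–consequent pair, i.e. a double period.
Phrase 3 begins with different material from phrase 1, making it contrasting.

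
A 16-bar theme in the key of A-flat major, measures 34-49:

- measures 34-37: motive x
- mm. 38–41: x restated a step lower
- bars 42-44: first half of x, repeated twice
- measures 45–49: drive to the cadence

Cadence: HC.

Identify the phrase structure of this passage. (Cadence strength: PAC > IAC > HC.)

sentence

Basic idea (mm. 34–37) + its repetition (mm. 38–41) form the presentation; fragmentation and cadence (mm. 42–49) form the continuation — the 16-bar whole is a sentence.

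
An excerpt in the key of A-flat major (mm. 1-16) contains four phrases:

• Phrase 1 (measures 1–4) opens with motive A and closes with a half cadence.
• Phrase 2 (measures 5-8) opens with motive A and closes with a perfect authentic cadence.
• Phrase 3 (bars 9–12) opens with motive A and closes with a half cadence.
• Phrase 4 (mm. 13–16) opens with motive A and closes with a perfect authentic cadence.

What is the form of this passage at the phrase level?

repeated period

The cadence pattern HC–PAC–HC–PAC is weak–strong twice, and phrases 3–4 restate phrases 1–2: a period heard twice, not a double period (which would end weakly at phrase 2).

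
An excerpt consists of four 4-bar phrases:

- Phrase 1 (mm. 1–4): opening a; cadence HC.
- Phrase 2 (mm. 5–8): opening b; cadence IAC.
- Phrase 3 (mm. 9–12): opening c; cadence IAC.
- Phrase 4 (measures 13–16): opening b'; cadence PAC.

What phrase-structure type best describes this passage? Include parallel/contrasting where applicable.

contrasting double period

Four phrases in two halves: the first half (mm. 1-8) ends with an imperfect authentic cadence, the second (mm. 9–16) with a perfect authentic cadence — a large antecedent–consequent pair, i.e. a double period.
Phrase 3 begins with different material from phrase 1, making it contrasting.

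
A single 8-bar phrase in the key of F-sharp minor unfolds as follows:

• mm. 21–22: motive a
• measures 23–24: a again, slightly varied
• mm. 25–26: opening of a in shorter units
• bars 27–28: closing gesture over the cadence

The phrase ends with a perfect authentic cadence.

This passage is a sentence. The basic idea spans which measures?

measures 21–22

The presentation of a sentence is the basic idea (bars 21–22) plus its repetition (mm. 23-24); the basic idea is therefore measures 21–22.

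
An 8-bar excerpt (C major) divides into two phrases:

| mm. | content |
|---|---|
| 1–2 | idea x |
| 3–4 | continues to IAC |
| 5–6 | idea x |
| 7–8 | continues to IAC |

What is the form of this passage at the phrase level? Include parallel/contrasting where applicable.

repeated phrase

Both phrases have the same opening (x) and the same cadence (imperfect authentic cadence): the second is a restatement, not a consequent, so this is a repeated phrase rather than a period.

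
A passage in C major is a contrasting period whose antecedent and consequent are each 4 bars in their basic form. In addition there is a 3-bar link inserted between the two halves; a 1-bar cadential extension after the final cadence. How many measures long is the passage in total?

Basic contrasting period: 4 + 4 = 8 bars.
8 (basic form) + 3 (link) + 1 (cadential extension) = 12.

12 measures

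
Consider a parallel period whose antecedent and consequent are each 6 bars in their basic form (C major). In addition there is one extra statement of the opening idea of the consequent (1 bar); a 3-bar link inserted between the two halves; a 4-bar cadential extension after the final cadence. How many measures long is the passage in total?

20 measures

Basic parallel period: 6 + 6 = 12 bars.
12 (basic form) + 1 (extra statement) + 3 (link) + 4 (cadential extension) = 20.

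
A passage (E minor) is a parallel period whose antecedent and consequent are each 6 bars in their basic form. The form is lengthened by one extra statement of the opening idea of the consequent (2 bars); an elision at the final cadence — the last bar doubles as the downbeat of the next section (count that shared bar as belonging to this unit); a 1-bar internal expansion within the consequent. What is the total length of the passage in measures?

15 measures

Basic parallel period: 6 + 6 = 12 bars.
12 (basic form) + 2 (extra statement) + 1 (internal expansion) = 15.
The elision shares a bar with the next section but does not change this unit's count.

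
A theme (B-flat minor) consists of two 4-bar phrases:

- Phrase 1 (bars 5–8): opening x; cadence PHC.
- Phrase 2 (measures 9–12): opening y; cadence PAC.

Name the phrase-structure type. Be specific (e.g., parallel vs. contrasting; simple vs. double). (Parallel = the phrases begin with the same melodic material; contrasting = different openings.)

Phrase 1 ends with a Phrygian half cadence (weaker) and phrase 2 with a perfect authentic cadence (stronger): antecedent + consequent = a period.
The two phrases open with different material (x / y), so the period is contrasting.

contrasting period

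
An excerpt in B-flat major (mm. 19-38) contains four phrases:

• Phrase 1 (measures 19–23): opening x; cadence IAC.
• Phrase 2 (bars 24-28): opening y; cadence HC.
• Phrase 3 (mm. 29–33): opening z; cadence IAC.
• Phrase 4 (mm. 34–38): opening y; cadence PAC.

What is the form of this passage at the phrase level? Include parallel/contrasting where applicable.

contrasting double period

Four phrases in two halves: the first half (bars 19–28) ends with a half cadence, the second (mm. 29–38) with a perfect authentic cadence — a large antecedent–consequent pair, i.e. a double period.
Phrase 3 begins with different material from phrase 1, making it contrasting.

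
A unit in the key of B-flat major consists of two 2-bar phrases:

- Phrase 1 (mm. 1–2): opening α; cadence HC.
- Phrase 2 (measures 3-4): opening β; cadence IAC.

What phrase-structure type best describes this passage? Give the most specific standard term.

contrasting period

Phrase 1 ends with a half cadence (weaker) and phrase 2 with an imperfect authentic cadence (stronger): antecedent + consequent = a period.
The two phrases open with different material (α / β), so the period is contrasting.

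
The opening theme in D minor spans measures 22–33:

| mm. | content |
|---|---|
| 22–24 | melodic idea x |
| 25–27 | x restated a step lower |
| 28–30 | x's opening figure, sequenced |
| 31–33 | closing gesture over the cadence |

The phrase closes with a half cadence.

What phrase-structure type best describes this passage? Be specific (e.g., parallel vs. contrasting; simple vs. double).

sentence

Basic idea (mm. 22–24) + its repetition (mm. 25–27) form the presentation; fragmentation and cadence (measures 28–33) form the continuation — the 12-bar whole is a sentence.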